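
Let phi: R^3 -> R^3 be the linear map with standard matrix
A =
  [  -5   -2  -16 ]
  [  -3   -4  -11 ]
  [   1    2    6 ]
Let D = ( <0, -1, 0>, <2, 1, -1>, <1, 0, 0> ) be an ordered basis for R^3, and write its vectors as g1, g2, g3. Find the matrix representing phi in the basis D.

[[-2, 1, 2], [2, 2, -1], [-2, 0, -3]]

With P the matrix whose columns are g1, ..., g3, [phi]_D = P^(-1) A P.
Column by column: phi(g1) = A g1 = <2, 4, -2>; its D-coordinates <-2, 2, -2> give column 1.
Continuing for each basis vector yields [phi]_D = [[-2, 1, 2], [2, 2, -1], [-2, 0, -3]].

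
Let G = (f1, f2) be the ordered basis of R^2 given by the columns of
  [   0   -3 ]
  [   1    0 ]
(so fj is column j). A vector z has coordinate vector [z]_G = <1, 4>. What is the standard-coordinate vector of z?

z = M [z]_G, where M has columns f1, f2.
Carrying out the matrix-vector product, z = <-12, 1>.

<-12, 1>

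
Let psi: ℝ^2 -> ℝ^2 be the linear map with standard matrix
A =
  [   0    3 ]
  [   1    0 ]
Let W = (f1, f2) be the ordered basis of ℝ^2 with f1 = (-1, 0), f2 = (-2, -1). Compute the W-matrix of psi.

[[-2, -1], [1, 2]]

The j-th column of [psi]_W is [psi(fj)]_W.
psi(f1) = A f1 = (0, -1) = -2f1 + f2, so column 1 is (-2, 1).
Repeating for f2 and assembling the columns gives [[-2, -1], [1, 2]].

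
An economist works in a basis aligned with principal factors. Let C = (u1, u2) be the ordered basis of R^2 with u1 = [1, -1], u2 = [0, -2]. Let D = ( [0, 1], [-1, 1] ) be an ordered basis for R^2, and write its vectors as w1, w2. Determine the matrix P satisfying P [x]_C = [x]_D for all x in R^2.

Column j of P is [uj]_D, since P maps C-coordinates to D-coordinates.
Expressing u1 in D: u1 = 0·w1 - w2, so column 1 of P is [0, -1].
Doing the same for each uj gives P = [[0, -2], [-1, 0]].

[[0, -2], [-1, 0]]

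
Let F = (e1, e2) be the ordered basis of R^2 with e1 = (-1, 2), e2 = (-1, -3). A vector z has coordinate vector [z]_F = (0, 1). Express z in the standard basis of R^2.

(-1, -3)

z = M [z]_F, where M has columns e1, e2.
Carrying out the matrix-vector product, z = (-1, -3).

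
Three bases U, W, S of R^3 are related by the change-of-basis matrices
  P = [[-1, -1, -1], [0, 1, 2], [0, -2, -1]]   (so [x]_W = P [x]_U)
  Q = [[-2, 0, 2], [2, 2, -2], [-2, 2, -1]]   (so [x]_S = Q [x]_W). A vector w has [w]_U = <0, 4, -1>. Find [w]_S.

Composing the changes, [w]_S = Q P [w]_U.
Q P = [[2, -2, 0], [-2, 4, 4], [2, 6, 7]]; applying this to <0, 4, -1> gives <-8, 12, 17>.

<-8, 12, 17>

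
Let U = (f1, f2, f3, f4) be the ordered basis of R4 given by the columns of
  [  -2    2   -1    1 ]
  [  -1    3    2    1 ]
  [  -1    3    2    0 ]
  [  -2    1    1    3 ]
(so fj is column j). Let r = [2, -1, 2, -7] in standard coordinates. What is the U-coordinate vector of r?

[-1, 1, -1, -3]

[r]_U is the unique c with M c = r, where M has columns f1, ..., f4.
Gaussian elimination on [M | r] yields c = (-1, 1, -1, -3).
Check: -f1 + f2 - f3 - 3f4 = [2, -1, 2, -7].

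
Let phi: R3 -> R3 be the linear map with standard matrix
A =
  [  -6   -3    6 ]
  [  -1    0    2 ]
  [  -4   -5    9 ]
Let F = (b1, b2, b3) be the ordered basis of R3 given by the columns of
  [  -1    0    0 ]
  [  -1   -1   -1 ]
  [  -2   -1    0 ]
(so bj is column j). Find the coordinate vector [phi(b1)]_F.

(3, 3, -3)

Compute phi(b1) = A b1 = (-3, -3, -9) in standard coordinates.
Then write this in F-coordinates: solve for y in y_1 b1 + ... + y_3 b3 = (-3, -3, -9).
This gives y = (3, 3, -3), which is column 1 of [phi]_F.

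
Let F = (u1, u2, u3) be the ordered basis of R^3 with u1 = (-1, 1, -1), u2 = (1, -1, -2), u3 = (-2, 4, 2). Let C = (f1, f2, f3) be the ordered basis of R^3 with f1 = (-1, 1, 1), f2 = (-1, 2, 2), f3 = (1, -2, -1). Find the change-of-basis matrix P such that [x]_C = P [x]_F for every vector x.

[[1, -1, 0], [-2, -1, 0], [-2, -1, -2]]

Column j of P is [uj]_C, since P maps F-coordinates to C-coordinates.
Expressing u1 in C: u1 = f1 - 2f2 - 2f3, so column 1 of P is (1, -2, -2).
Doing the same for each uj gives P = [[1, -1, 0], [-2, -1, 0], [-2, -1, -2]].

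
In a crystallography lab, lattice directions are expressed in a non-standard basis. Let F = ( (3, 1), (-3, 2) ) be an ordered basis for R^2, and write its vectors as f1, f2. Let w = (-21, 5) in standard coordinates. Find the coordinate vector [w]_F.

(-3, 4)

[w]_F is the unique c with M c = w, where M has columns f1, f2.
System: 3c_1 - 3c_2 = -21, c_1 + 2c_2 = 5; solving gives c_1 = -3, c_2 = 4.
Check: -3f1 + 4f2 = (-21, 5).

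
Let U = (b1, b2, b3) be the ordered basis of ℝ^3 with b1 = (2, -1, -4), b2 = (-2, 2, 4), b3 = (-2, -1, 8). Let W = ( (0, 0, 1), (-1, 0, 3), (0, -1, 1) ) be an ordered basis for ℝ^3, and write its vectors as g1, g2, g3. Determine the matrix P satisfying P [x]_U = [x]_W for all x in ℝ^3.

Column j of P is [bj]_W, since P maps U-coordinates to W-coordinates.
Expressing b1 in W: b1 = g1 - 2g2 + g3, so column 1 of P is (1, -2, 1).
Doing the same for each bj gives P = [[1, 0, 1], [-2, 2, 2], [1, -2, 1]].

[[1, 0, 1], [-2, 2, 2], [1, -2, 1]]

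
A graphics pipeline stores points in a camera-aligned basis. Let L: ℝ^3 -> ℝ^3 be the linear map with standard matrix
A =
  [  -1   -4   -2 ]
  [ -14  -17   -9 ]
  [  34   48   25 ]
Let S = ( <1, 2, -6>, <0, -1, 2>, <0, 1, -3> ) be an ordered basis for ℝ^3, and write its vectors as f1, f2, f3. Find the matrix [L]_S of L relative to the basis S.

[[3, 0, 2], [2, 1, -3], [2, 0, 3]]

Let P have columns f1, ..., f3. Then [L]_S = P^(-1) A P.
Here det P = 1, so P^(-1) is integer; computing A P first and then P^(-1)(A P) gives [[3, 0, 2], [2, 1, -3], [2, 0, 3]].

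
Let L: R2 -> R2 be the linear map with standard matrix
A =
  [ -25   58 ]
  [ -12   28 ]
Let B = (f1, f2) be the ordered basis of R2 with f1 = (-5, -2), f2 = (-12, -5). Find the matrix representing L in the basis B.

With P the matrix whose columns are f1, f2, [L]_B = P^(-1) A P.
Column by column: L(f1) = A f1 = (9, 4); its B-coordinates (3, -2) give column 1.
Continuing for each basis vector yields [L]_B = [[3, -2], [-2, 0]].

[[3, -2], [-2, 0]]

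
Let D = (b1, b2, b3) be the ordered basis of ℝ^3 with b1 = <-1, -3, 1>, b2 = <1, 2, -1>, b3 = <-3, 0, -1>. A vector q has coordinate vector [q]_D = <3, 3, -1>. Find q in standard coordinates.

<3, -3, 1>

q = M [q]_D, where M has columns b1, ..., b3.
Carrying out the matrix-vector product, q = <3, -3, 1>.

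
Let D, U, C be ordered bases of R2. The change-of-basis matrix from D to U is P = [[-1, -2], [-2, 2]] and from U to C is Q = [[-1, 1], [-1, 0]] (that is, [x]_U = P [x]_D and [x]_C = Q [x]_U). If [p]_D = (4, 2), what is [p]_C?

Composing the changes, [p]_C = Q P [p]_D.
Q P = [[-1, 4], [1, 2]]; applying this to (4, 2) gives (4, 8).

(4, 8)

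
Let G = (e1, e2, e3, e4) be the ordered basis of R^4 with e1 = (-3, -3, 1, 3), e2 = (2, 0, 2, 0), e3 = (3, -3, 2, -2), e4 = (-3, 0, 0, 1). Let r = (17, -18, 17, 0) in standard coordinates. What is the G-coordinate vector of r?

We seek scalars with c_1 e1 + ... + c_4 e4 = r; equivalently solve M c = r where the columns of M are e1, ..., e4.
Row-reducing the augmented matrix [M | r] gives c = (3, 4, 3, -3).
Check: 3e1 + 4e2 + 3e3 - 3e4 = (17, -18, 17, 0).

(3, 4, 3, -3)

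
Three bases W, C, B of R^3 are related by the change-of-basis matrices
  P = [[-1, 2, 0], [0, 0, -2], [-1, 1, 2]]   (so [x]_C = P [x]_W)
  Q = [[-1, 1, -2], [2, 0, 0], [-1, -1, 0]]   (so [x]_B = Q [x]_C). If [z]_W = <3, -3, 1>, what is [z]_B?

<15, -18, 11>

Apply P to get C-coordinates <-9, -2, -4>, then Q to get B-coordinates.
The result is [z]_B = <15, -18, 11>.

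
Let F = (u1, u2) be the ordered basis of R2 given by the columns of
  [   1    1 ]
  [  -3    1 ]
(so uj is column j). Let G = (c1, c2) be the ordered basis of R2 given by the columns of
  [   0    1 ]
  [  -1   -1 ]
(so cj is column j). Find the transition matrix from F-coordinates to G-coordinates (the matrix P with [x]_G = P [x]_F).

Take x = uj: its F-coordinates are the j-th standard unit vector, so P e_j — column j of P — equals [uj]_G.
u1 = 2c1 + c2, giving column 1 = <2, 1>; repeating for each j gives P = [[2, -2], [1, 1]].

[[2, -2], [1, 1]]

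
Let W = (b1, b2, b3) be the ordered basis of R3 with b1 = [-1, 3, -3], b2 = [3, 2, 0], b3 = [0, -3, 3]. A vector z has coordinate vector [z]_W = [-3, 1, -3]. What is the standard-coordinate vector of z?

[6, 2, 0]

z = M [z]_W, where M has columns b1, ..., b3.
Carrying out the matrix-vector product, z = [6, 2, 0].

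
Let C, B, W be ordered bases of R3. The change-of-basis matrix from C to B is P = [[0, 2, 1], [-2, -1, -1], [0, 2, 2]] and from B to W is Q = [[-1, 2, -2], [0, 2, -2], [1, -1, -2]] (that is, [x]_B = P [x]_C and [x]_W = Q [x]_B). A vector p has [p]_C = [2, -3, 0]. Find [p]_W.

[16, 10, 7]

Composing the changes, [p]_W = Q P [p]_C.
Q P = [[-4, -8, -7], [-4, -6, -6], [2, -1, -2]]; applying this to [2, -3, 0] gives [16, 10, 7].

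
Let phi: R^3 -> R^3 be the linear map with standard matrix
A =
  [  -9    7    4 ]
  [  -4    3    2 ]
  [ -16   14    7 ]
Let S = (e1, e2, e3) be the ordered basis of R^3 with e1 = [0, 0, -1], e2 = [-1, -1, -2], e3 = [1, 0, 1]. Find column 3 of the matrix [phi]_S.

[2, 2, -3]

Compute phi(e3) = A e3 = [-5, -2, -9] in standard coordinates.
Then write this in S-coordinates: solve for y in y_1 e1 + ... + y_3 e3 = [-5, -2, -9].
This gives y = [2, 2, -3], which is column 3 of [phi]_S.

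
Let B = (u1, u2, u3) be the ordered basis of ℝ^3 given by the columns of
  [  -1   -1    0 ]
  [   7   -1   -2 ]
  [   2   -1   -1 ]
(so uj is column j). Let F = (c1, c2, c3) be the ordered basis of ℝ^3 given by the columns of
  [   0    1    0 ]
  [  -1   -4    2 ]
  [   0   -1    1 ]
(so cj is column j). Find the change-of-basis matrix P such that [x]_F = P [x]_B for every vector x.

[[-1, 1, 0], [-1, -1, 0], [1, -2, -1]]

Take x = uj: its B-coordinates are the j-th standard unit vector, so P e_j — column j of P — equals [uj]_F.
u1 = -c1 - c2 + c3, giving column 1 = (-1, -1, 1); repeating for each j gives P = [[-1, 1, 0], [-1, -1, 0], [1, -2, -1]].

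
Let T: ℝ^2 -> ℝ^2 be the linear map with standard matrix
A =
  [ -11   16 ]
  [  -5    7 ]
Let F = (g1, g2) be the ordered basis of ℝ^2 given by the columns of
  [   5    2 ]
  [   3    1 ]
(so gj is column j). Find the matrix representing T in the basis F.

With P the matrix whose columns are g1, g2, [T]_F = P^(-1) A P.
Column by column: T(g1) = A g1 = <-7, -4>; its F-coordinates <-1, -1> give column 1.
Continuing for each basis vector yields [T]_F = [[-1, 0], [-1, -3]].

[[-1, 0], [-1, -3]]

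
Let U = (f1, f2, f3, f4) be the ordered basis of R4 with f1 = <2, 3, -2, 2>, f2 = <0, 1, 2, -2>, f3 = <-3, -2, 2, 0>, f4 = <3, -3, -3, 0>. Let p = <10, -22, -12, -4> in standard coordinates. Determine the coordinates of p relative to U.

<-4, -2, -2, 4>

Write p = c_1 f1 + ... + c_4 f4 and solve for the c_i.
Solving this 4x4 system gives c = (-4, -2, -2, 4).
Check: -4f1 - 2f2 - 2f3 + 4f4 = <10, -22, -12, -4>.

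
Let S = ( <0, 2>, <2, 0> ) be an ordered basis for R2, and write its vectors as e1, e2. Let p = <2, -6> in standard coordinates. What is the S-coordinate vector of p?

[p]_S is the unique c with M c = p, where M has columns e1, e2.
System: 0c_1 + 2c_2 = 2, 2c_1 + 0c_2 = -6; solving gives c_1 = -3, c_2 = 1.
Check: -3e1 + e2 = <2, -6>.

<-3, 1>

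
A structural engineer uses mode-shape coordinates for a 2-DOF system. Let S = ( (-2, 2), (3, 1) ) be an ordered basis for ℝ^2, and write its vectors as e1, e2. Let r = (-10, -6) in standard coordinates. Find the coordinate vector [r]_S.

Write r = c_1 e1 + c_2 e2 and solve for the c_i.
System: -2c_1 + 3c_2 = -10, 2c_1 + c_2 = -6; solving gives c_1 = -1, c_2 = -4.
Check: -e1 - 4e2 = (-10, -6).

(-1, -4)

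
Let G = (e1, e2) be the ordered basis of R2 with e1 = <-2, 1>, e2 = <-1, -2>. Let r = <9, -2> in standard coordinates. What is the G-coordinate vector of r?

[r]_G is the unique c with M c = r, where M has columns e1, e2.
System: -2c_1 - c_2 = 9, c_1 - 2c_2 = -2; solving gives c_1 = -4, c_2 = -1.
Check: -4e1 - e2 = <9, -2>.

<-4, -1>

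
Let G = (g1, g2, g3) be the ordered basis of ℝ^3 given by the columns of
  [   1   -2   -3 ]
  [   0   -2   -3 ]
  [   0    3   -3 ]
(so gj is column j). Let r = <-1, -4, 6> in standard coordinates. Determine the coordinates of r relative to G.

<3, 2, 0>

[r]_G is the unique c with M c = r, where M has columns g1, ..., g3.
Gaussian elimination on [M | r] yields c = (3, 2, 0).
Check: 3g1 + 2g2 + 0·g3 = <-1, -4, 6>.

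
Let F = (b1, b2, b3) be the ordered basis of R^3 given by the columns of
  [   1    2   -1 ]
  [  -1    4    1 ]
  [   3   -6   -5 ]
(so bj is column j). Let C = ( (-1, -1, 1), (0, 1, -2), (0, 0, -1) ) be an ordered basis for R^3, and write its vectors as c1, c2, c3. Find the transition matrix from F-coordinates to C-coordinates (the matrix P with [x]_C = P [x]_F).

[[-1, -2, 1], [-2, 2, 2], [0, 0, 2]]

Column j of P is [bj]_C, since P maps F-coordinates to C-coordinates.
Expressing b1 in C: b1 = -c1 - 2c2 + 0·c3, so column 1 of P is (-1, -2, 0).
Doing the same for each bj gives P = [[-1, -2, 1], [-2, 2, 2], [0, 0, 2]].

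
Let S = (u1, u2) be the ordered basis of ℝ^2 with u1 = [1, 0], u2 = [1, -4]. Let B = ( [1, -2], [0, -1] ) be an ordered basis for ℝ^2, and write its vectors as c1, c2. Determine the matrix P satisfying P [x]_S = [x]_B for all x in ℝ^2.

[[1, 1], [-2, 2]]

Take x = uj: its S-coordinates are the j-th standard unit vector, so P e_j — column j of P — equals [uj]_B.
u1 = c1 - 2c2, giving column 1 = [1, -2]; repeating for each j gives P = [[1, 1], [-2, 2]].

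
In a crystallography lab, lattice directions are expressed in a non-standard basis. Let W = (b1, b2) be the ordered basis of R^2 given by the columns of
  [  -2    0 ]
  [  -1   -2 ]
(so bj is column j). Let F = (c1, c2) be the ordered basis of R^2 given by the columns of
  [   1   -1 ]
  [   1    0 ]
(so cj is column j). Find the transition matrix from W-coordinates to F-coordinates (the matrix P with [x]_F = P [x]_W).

[[-1, -2], [1, -2]]

Let M have columns bj and N have columns cj. Then for every x, N [x]_F = x = M [x]_W, so P = N^(-1) M.
Since det N = 1, N^(-1) has integer entries; multiplying gives P = [[-1, -2], [1, -2]].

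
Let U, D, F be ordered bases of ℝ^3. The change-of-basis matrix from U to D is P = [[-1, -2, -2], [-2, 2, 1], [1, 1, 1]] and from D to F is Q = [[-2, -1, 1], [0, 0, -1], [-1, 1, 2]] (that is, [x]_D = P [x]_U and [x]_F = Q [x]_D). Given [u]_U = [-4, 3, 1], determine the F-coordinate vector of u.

[-7, 0, 19]

First [u]_D = P [u]_U = [-4, 15, 0].
Then [u]_F = Q [u]_D = [-7, 0, 19].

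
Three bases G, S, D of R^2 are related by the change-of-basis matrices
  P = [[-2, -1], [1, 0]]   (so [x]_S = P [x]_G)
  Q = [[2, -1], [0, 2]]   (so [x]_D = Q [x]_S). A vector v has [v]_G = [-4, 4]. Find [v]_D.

First [v]_S = P [v]_G = [4, -4].
Then [v]_D = Q [v]_S = [12, -8].

[12, -8]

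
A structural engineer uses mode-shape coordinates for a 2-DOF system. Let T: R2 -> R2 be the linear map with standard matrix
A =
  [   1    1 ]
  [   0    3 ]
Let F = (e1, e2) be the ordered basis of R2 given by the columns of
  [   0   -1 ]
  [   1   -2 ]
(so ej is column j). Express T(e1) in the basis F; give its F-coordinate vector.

[1, -1]

Column 1 of [T]_F is the F-coordinate vector of T(e1).
In standard coordinates T(e1) = A e1 = [1, 3].
Converting to F: [1, 3] = e1 - e2, so the coordinate vector is [1, -1].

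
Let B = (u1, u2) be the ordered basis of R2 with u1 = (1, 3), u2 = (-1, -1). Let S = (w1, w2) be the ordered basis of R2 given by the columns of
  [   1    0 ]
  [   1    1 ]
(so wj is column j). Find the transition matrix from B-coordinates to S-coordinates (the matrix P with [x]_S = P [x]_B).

Take x = uj: its B-coordinates are the j-th standard unit vector, so P e_j — column j of P — equals [uj]_S.
u1 = w1 + 2w2, giving column 1 = (1, 2); repeating for each j gives P = [[1, -1], [2, 0]].

[[1, -1], [2, 0]]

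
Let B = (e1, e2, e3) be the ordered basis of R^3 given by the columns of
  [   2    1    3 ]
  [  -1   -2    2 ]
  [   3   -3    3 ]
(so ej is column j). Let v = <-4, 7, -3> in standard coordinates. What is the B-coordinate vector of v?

<-3, -1, 1>

Write v = c_1 e1 + ... + c_3 e3 and solve for the c_i.
Gaussian elimination on [M | v] yields c = (-3, -1, 1).
Check: -3e1 - e2 + e3 = <-4, 7, -3>.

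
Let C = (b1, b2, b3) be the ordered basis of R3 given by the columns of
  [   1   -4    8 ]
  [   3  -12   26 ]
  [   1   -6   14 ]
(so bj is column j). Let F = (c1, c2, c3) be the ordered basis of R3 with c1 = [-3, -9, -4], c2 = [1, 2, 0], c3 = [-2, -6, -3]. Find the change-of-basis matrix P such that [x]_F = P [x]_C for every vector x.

[[-1, 0, -2], [0, 0, -2], [1, 2, -2]]

Take x = bj: its C-coordinates are the j-th standard unit vector, so P e_j — column j of P — equals [bj]_F.
b1 = -c1 + 0·c2 + c3, giving column 1 = [-1, 0, 1]; repeating for each j gives P = [[-1, 0, -2], [0, 0, -2], [1, 2, -2]].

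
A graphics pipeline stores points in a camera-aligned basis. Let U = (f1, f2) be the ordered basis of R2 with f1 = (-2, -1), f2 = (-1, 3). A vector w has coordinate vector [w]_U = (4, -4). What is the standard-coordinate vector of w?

(-4, -16)

The coordinates say w = 4f1 - 4f2; adding the scaled basis vectors gives (-4, -16).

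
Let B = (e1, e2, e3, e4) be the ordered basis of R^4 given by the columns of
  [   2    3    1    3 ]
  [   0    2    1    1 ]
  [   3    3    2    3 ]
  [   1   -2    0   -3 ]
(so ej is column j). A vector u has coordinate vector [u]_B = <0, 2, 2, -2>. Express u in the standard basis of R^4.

The coordinates say u = 0·e1 + 2e2 + 2e3 - 2e4; adding the scaled basis vectors gives <2, 4, 4, 2>.

<2, 4, 4, 2>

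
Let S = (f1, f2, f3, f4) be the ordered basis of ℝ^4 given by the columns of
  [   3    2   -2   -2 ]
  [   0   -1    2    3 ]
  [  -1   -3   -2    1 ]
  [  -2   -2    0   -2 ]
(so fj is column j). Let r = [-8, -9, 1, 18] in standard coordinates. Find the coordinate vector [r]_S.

[-4, -1, 1, -4]

We seek scalars with c_1 f1 + ... + c_4 f4 = r; equivalently solve M c = r where the columns of M are f1, ..., f4.
Solving this 4x4 system gives c = (-4, -1, 1, -4).
Check: -4f1 - f2 + f3 - 4f4 = [-8, -9, 1, 18].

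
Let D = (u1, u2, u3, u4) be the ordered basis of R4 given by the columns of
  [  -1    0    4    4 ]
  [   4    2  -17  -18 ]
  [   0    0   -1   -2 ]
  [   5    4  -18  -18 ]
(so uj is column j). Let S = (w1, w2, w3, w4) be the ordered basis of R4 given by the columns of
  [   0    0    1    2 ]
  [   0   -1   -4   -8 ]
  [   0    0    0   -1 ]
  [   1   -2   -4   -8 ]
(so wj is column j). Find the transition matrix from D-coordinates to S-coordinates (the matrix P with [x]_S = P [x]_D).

Column j of P is [uj]_S, since P maps D-coordinates to S-coordinates.
Expressing u1 in S: u1 = w1 + 0·w2 - w3 + 0·w4, so column 1 of P is [1, 0, -1, 0].
Doing the same for each uj gives P = [[1, 0, 0, 2], [0, -2, 1, 2], [-1, 0, 2, 0], [0, 0, 1, 2]].

[[1, 0, 0, 2], [0, -2, 1, 2], [-1, 0, 2, 0], [0, 0, 1, 2]]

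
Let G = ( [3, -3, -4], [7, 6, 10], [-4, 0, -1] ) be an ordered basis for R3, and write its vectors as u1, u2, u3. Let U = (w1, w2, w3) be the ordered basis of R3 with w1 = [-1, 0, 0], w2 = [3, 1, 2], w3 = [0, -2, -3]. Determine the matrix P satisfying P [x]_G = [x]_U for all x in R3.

Let M have columns uj and N have columns wj. Then for every x, N [x]_U = x = M [x]_G, so P = N^(-1) M.
Since det N = -1, N^(-1) has integer entries; multiplying gives P = [[0, -1, -2], [1, 2, -2], [2, -2, -1]].

[[0, -1, -2], [1, 2, -2], [2, -2, -1]]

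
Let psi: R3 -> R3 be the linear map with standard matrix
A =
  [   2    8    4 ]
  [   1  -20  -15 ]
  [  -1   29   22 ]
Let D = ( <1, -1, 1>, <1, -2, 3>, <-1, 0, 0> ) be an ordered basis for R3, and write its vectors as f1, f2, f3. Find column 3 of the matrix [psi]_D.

<1, 0, 3>

Column 3 of [psi]_D is the D-coordinate vector of psi(f3).
In standard coordinates psi(f3) = A f3 = <-2, -1, 1>.
Converting to D: <-2, -1, 1> = f1 + 0·f2 + 3f3, so the coordinate vector is <1, 0, 3>.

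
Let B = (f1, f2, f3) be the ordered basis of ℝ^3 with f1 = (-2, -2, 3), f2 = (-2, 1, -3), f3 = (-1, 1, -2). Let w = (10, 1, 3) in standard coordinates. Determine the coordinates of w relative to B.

(-2, -3, 0)

[w]_B is the unique c with M c = w, where M has columns f1, ..., f3.
Solving this 3x3 system gives c = (-2, -3, 0).
Check: -2f1 - 3f2 + 0·f3 = (10, 1, 3).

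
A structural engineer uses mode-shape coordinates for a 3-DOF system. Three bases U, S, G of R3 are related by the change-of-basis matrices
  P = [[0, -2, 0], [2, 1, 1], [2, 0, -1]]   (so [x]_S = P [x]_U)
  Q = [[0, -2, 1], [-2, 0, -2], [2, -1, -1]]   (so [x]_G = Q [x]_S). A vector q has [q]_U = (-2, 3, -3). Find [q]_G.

Composing the changes, [q]_G = Q P [q]_U.
Q P = [[-2, -2, -3], [-4, 4, 2], [-4, -5, 0]]; applying this to (-2, 3, -3) gives (7, 14, -7).

(7, 14, -7)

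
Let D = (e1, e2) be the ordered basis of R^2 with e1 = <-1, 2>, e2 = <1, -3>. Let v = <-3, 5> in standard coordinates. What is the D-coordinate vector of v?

<4, 1>

[v]_D is the unique c with M c = v, where M has columns e1, e2.
System: -c_1 + c_2 = -3, 2c_1 - 3c_2 = 5; solving gives c_1 = 4, c_2 = 1.
Check: 4e1 + e2 = <-3, 5>.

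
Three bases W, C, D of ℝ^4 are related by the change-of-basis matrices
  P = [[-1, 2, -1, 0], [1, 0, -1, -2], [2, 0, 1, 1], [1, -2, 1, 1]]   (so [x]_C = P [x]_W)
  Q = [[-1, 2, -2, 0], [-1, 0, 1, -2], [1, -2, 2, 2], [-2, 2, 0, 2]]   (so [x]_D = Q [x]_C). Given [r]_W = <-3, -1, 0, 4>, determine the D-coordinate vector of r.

<-19, -9, 25, -18>

First [r]_C = P [r]_W = <1, -11, -2, 3>.
Then [r]_D = Q [r]_C = <-19, -9, 25, -18>.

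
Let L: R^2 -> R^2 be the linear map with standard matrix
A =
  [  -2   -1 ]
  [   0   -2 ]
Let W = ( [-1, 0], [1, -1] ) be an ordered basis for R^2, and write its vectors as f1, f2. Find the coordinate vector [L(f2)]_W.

[-1, -2]

Compute L(f2) = A f2 = [-1, 2] in standard coordinates.
Then write this in W-coordinates: solve for y in y_1 f1 + y_2 f2 = [-1, 2].
This gives y = [-1, -2], which is column 2 of [L]_W.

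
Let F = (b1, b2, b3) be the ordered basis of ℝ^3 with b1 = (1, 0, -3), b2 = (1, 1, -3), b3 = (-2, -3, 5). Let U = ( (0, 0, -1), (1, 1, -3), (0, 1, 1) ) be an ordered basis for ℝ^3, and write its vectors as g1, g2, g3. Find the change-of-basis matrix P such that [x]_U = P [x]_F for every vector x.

Let M have columns bj and N have columns gj. Then for every x, N [x]_U = x = M [x]_F, so P = N^(-1) M.
Since det N = -1, N^(-1) has integer entries; multiplying gives P = [[-1, 0, 0], [1, 1, -2], [-1, 0, -1]].

[[-1, 0, 0], [1, 1, -2], [-1, 0, -1]]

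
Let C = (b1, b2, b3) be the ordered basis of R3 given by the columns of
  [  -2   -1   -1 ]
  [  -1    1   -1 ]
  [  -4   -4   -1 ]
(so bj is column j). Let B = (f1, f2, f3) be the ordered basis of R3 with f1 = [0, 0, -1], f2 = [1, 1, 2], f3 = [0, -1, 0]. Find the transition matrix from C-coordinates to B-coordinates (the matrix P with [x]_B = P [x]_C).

[[0, 2, -1], [-2, -1, -1], [-1, -2, 0]]

Take x = bj: its C-coordinates are the j-th standard unit vector, so P e_j — column j of P — equals [bj]_B.
b1 = 0·f1 - 2f2 - f3, giving column 1 = [0, -2, -1]; repeating for each j gives P = [[0, 2, -1], [-2, -1, -1], [-1, -2, 0]].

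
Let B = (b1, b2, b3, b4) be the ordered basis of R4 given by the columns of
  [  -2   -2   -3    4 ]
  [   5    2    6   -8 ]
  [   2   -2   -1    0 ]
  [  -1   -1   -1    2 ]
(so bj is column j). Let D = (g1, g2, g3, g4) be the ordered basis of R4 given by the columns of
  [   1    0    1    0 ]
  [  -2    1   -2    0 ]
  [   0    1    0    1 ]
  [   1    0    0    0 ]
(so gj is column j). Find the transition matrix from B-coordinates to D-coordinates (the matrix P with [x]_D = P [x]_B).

Let M have columns bj and N have columns gj. Then for every x, N [x]_D = x = M [x]_B, so P = N^(-1) M.
Since det N = 1, N^(-1) has integer entries; multiplying gives P = [[-1, -1, -1, 2], [1, -2, 0, 0], [-1, -1, -2, 2], [1, 0, -1, 0]].

[[-1, -1, -1, 2], [1, -2, 0, 0], [-1, -1, -2, 2], [1, 0, -1, 0]]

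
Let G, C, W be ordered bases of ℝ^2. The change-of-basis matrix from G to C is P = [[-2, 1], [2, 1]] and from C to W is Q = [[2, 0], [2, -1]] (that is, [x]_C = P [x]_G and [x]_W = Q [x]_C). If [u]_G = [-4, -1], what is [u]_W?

[14, 23]

Composing the changes, [u]_W = Q P [u]_G.
Q P = [[-4, 2], [-6, 1]]; applying this to [-4, -1] gives [14, 23].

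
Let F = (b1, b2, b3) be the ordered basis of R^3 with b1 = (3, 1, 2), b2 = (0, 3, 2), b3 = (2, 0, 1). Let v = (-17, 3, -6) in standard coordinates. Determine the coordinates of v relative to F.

Write v = c_1 b1 + ... + c_3 b3 and solve for the c_i.
Gaussian elimination on [M | v] yields c = (-3, 2, -4).
Check: -3b1 + 2b2 - 4b3 = (-17, 3, -6).

(-3, 2, -4)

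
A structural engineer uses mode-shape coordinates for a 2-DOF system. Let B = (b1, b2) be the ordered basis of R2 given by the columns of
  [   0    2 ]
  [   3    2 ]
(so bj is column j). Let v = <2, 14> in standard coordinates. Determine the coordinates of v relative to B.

<4, 1>

We seek scalars with c_1 b1 + c_2 b2 = v; equivalently solve M c = v where the columns of M are b1, b2.
System: 0c_1 + 2c_2 = 2, 3c_1 + 2c_2 = 14; solving gives c_1 = 4, c_2 = 1.
Check: 4b1 + b2 = <2, 14>.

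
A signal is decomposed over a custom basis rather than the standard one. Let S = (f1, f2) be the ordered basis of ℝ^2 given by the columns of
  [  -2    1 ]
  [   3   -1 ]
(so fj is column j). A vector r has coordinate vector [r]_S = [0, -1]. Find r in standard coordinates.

By definition r = 0·f1 - f2.
Summing componentwise gives [-1, 1].

[-1, 1]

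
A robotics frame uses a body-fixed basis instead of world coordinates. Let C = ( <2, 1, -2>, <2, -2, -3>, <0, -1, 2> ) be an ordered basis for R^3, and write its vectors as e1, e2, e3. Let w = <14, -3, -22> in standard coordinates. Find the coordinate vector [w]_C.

[w]_C is the unique c with M c = w, where M has columns e1, ..., e3.
Row-reducing the augmented matrix [M | w] gives c = (3, 4, -2).
Check: 3e1 + 4e2 - 2e3 = <14, -3, -22>.

<3, 4, -2>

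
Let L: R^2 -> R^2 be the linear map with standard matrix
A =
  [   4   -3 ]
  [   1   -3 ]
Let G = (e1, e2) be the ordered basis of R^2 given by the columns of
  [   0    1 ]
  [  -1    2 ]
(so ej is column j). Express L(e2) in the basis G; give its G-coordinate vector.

Compute L(e2) = A e2 = [-2, -5] in standard coordinates.
Then write this in G-coordinates: solve for y in y_1 e1 + y_2 e2 = [-2, -5].
This gives y = [1, -2], which is column 2 of [L]_G.

[1, -2]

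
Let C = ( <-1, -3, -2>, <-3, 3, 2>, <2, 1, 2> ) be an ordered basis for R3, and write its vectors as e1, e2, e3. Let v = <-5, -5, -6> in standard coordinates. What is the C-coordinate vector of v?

<1, 0, -2>

[v]_C is the unique c with M c = v, where M has columns e1, ..., e3.
Gaussian elimination on [M | v] yields c = (1, 0, -2).
Check: e1 + 0·e2 - 2e3 = <-5, -5, -6>.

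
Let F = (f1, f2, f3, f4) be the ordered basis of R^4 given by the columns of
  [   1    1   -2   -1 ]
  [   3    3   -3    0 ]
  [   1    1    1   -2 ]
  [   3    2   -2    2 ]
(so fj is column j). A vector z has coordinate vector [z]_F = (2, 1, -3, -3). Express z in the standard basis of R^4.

(12, 18, 6, 8)

z = M [z]_F, where M has columns f1, ..., f4.
Carrying out the matrix-vector product, z = (12, 18, 6, 8).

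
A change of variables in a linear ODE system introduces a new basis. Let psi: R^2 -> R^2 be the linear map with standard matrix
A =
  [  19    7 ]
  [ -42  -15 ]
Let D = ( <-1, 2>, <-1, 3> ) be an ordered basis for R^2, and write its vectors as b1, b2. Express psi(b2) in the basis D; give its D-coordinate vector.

<-3, 1>

Column 2 of [psi]_D is the D-coordinate vector of psi(b2).
In standard coordinates psi(b2) = A b2 = <2, -3>.
Converting to D: <2, -3> = -3b1 + b2, so the coordinate vector is <-3, 1>.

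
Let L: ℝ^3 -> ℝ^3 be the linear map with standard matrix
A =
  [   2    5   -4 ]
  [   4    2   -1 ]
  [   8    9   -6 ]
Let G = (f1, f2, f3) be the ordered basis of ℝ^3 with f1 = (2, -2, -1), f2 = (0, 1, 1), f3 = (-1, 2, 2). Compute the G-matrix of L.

With P the matrix whose columns are f1, ..., f3, [L]_G = P^(-1) A P.
Column by column: L(f1) = A f1 = (-2, 5, 4); its G-coordinates (-1, 3, 0) give column 1.
Continuing for each basis vector yields [L]_G = [[-1, 2, 0], [3, -1, -2], [0, 3, 0]].

[[-1, 2, 0], [3, -1, -2], [0, 3, 0]]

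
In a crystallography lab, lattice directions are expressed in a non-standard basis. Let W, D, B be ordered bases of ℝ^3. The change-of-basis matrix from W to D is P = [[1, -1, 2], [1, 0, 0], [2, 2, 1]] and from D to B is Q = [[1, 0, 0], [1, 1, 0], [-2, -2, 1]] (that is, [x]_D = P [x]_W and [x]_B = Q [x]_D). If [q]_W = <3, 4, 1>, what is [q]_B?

First [q]_D = P [q]_W = <1, 3, 15>.
Then [q]_B = Q [q]_D = <1, 4, 7>.

<1, 4, 7>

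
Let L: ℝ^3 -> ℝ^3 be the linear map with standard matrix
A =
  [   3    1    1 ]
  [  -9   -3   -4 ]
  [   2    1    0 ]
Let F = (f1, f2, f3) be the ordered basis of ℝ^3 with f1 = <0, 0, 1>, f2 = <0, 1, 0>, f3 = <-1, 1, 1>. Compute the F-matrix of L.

[[1, 2, -2], [-3, -2, 1], [-1, -1, 1]]

With P the matrix whose columns are f1, ..., f3, [L]_F = P^(-1) A P.
Column by column: L(f1) = A f1 = <1, -4, 0>; its F-coordinates <1, -3, -1> give column 1.
Continuing for each basis vector yields [L]_F = [[1, 2, -2], [-3, -2, 1], [-1, -1, 1]].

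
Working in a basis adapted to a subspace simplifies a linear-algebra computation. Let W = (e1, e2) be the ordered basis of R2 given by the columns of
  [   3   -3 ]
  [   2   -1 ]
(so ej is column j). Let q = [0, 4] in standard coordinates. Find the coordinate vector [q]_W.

[4, 4]

[q]_W is the unique c with M c = q, where M has columns e1, e2.
System: 3c_1 - 3c_2 = 0, 2c_1 - c_2 = 4; solving gives c_1 = 4, c_2 = 4.
Check: 4e1 + 4e2 = [0, 4].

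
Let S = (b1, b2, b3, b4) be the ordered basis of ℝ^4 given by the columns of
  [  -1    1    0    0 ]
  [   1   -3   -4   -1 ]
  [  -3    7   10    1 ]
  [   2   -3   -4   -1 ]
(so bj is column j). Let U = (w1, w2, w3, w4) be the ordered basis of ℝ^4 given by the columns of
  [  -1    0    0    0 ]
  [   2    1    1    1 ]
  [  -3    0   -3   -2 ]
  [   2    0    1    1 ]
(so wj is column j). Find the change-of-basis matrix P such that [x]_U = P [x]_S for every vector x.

[[1, -1, 0, 0], [-1, 0, 0, 0], [0, -2, -2, 1], [0, 1, -2, -2]]

Let M have columns bj and N have columns wj. Then for every x, N [x]_U = x = M [x]_S, so P = N^(-1) M.
Since det N = 1, N^(-1) has integer entries; multiplying gives P = [[1, -1, 0, 0], [-1, 0, 0, 0], [0, -2, -2, 1], [0, 1, -2, -2]].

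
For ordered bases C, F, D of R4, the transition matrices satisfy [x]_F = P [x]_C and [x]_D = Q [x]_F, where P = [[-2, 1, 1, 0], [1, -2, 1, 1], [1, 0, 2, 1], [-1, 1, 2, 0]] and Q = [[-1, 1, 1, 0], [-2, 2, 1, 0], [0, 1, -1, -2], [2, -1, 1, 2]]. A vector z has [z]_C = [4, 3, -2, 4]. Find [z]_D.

Composing the changes, [z]_D = Q P [z]_C.
Q P = [[4, -3, 2, 2], [7, -6, 2, 3], [2, -4, -5, 0], [-6, 6, 7, 0]]; applying this to [4, 3, -2, 4] gives [11, 18, 6, -20].

[11, 18, 6, -20]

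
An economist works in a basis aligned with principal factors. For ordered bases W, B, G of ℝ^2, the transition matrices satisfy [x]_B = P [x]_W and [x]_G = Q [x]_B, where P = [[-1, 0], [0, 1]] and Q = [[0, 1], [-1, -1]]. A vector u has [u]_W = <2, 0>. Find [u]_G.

Apply P to get B-coordinates <-2, 0>, then Q to get G-coordinates.
The result is [u]_G = <0, 2>.

<0, 2>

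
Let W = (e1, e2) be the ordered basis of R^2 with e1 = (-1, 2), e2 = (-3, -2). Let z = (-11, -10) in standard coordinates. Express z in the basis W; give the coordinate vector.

(-1, 4)

We seek scalars with c_1 e1 + c_2 e2 = z; equivalently solve M c = z where the columns of M are e1, e2.
System: -c_1 - 3c_2 = -11, 2c_1 - 2c_2 = -10; solving gives c_1 = -1, c_2 = 4.
Check: -e1 + 4e2 = (-11, -10).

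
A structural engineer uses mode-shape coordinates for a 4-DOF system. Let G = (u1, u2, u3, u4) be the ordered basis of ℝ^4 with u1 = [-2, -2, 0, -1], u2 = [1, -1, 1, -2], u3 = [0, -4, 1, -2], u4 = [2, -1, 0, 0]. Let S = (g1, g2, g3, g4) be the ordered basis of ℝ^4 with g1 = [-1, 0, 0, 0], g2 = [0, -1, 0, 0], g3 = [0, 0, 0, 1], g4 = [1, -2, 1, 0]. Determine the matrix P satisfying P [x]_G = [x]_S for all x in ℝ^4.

Take x = uj: its G-coordinates are the j-th standard unit vector, so P e_j — column j of P — equals [uj]_S.
u1 = 2g1 + 2g2 - g3 + 0·g4, giving column 1 = [2, 2, -1, 0]; repeating for each j gives P = [[2, 0, 1, -2], [2, -1, 2, 1], [-1, -2, -2, 0], [0, 1, 1, 0]].

[[2, 0, 1, -2], [2, -1, 2, 1], [-1, -2, -2, 0], [0, 1, 1, 0]]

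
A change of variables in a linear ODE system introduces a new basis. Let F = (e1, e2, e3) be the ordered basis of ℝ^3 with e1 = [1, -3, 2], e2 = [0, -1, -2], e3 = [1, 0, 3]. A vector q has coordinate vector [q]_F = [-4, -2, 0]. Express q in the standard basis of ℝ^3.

q = M [q]_F, where M has columns e1, ..., e3.
Carrying out the matrix-vector product, q = [-4, 14, -4].

[-4, 14, -4]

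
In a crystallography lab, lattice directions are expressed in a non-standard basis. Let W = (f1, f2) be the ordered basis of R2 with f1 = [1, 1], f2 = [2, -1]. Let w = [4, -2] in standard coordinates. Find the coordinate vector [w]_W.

[0, 2]

Write w = c_1 f1 + c_2 f2 and solve for the c_i.
System: c_1 + 2c_2 = 4, c_1 - c_2 = -2; solving gives c_1 = 0, c_2 = 2.
Check: 0·f1 + 2f2 = [4, -2].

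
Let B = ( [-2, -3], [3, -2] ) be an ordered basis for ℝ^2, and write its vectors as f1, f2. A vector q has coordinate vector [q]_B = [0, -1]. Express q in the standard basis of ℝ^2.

[-3, 2]

q = M [q]_B, where M has columns f1, f2.
Carrying out the matrix-vector product, q = [-3, 2].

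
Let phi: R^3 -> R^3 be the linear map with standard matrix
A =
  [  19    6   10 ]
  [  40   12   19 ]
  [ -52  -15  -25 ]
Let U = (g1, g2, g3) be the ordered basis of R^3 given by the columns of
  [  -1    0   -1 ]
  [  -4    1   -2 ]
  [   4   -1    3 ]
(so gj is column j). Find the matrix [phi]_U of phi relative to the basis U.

[[3, 1, 1], [0, 3, -3], [0, 3, 0]]

The j-th column of [phi]_U is [phi(gj)]_U.
phi(g1) = A g1 = <-3, -12, 12> = 3g1 + 0·g2 + 0·g3, so column 1 is <3, 0, 0>.
Repeating for g2, g3 and assembling the columns gives [[3, 1, 1], [0, 3, -3], [0, 3, 0]].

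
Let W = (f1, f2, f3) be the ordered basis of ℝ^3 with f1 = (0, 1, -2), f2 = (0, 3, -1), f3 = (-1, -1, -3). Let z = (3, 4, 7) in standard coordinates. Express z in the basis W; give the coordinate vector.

(1, 0, -3)

[z]_W is the unique c with M c = z, where M has columns f1, ..., f3.
Row-reducing the augmented matrix [M | z] gives c = (1, 0, -3).
Check: f1 + 0·f2 - 3f3 = (3, 4, 7).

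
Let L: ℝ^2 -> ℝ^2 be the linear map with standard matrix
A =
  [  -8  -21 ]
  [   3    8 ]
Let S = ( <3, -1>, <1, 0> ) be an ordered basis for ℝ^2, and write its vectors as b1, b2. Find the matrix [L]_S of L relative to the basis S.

[[-1, -3], [0, 1]]

With P the matrix whose columns are b1, b2, [L]_S = P^(-1) A P.
Column by column: L(b1) = A b1 = <-3, 1>; its S-coordinates <-1, 0> give column 1.
Continuing for each basis vector yields [L]_S = [[-1, -3], [0, 1]].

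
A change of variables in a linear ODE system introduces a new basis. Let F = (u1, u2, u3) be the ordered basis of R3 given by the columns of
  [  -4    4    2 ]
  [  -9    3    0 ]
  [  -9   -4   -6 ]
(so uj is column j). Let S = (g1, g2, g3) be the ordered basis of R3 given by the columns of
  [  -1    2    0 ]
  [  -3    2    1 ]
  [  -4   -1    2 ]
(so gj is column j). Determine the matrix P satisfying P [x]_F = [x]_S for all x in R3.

Take x = uj: its F-coordinates are the j-th standard unit vector, so P e_j — column j of P — equals [uj]_S.
u1 = 2g1 - g2 - g3, giving column 1 = (2, -1, -1); repeating for each j gives P = [[2, 0, 2], [-1, 2, 2], [-1, -1, 2]].

[[2, 0, 2], [-1, 2, 2], [-1, -1, 2]]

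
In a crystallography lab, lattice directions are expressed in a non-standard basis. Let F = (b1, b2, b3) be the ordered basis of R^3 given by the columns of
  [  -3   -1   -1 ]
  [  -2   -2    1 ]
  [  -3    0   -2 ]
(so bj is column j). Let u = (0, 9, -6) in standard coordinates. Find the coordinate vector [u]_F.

[u]_F is the unique c with M c = u, where M has columns b1, ..., b3.
Row-reducing the augmented matrix [M | u] gives c = (0, -3, 3).
Check: 0·b1 - 3b2 + 3b3 = (0, 9, -6).

(0, -3, 3)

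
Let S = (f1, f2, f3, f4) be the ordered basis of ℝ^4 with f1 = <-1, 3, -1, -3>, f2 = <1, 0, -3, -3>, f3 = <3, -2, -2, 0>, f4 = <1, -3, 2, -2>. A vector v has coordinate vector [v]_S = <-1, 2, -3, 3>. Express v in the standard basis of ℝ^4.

<-3, -6, 7, -9>

v = M [v]_S, where M has columns f1, ..., f4.
Carrying out the matrix-vector product, v = <-3, -6, 7, -9>.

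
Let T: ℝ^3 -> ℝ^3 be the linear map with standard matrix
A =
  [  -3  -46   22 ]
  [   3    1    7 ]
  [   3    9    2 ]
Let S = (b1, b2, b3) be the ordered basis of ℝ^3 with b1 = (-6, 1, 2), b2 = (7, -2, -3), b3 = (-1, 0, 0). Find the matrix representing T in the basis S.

[[-1, 0, 3], [1, 1, 3], [-3, 2, 0]]

The j-th column of [T]_S is [T(bj)]_S.
T(b1) = A b1 = (16, -3, -5) = -b1 + b2 - 3b3, so column 1 is (-1, 1, -3).
Repeating for b2, b3 and assembling the columns gives [[-1, 0, 3], [1, 1, 3], [-3, 2, 0]].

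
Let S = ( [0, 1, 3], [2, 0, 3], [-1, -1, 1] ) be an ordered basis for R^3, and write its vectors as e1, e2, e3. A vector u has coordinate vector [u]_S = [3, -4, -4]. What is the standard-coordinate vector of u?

[-4, 7, -7]

u = M [u]_S, where M has columns e1, ..., e3.
Carrying out the matrix-vector product, u = [-4, 7, -7].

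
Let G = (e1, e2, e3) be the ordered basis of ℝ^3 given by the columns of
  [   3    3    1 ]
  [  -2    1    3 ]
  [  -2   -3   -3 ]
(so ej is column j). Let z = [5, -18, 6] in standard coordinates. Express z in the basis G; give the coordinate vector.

[z]_G is the unique c with M c = z, where M has columns e1, ..., e3.
Gaussian elimination on [M | z] yields c = (3, 0, -4).
Check: 3e1 + 0·e2 - 4e3 = [5, -18, 6].

[3, 0, -4]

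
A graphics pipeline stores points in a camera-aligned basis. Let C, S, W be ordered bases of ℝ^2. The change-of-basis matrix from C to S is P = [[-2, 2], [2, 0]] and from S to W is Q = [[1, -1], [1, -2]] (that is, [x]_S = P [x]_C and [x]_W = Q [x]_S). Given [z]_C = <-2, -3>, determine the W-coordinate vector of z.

<2, 6>

Apply P to get S-coordinates <-2, -4>, then Q to get W-coordinates.
The result is [z]_W = <2, 6>.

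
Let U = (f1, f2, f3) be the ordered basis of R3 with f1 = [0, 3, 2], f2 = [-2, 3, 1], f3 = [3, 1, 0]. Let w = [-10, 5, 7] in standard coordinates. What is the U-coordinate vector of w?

[w]_U is the unique c with M c = w, where M has columns f1, ..., f3.
Solving this 3x3 system gives c = (4, -1, -4).
Check: 4f1 - f2 - 4f3 = [-10, 5, 7].

[4, -1, -4]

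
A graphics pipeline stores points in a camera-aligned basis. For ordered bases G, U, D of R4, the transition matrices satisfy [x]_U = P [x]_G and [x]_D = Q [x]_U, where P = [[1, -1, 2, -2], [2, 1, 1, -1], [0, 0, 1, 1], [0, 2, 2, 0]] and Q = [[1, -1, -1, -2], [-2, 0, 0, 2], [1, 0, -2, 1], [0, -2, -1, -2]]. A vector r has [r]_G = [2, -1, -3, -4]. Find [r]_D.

[24, -26, 11, 15]

First [r]_U = P [r]_G = [5, 4, -7, -8].
Then [r]_D = Q [r]_U = [24, -26, 11, 15].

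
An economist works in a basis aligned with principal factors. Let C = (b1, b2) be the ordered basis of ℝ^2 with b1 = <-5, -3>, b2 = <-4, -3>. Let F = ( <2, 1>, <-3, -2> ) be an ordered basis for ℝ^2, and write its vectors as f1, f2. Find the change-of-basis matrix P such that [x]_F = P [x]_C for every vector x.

Let M have columns bj and N have columns fj. Then for every x, N [x]_F = x = M [x]_C, so P = N^(-1) M.
Since det N = -1, N^(-1) has integer entries; multiplying gives P = [[-1, 1], [1, 2]].

[[-1, 1], [1, 2]]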